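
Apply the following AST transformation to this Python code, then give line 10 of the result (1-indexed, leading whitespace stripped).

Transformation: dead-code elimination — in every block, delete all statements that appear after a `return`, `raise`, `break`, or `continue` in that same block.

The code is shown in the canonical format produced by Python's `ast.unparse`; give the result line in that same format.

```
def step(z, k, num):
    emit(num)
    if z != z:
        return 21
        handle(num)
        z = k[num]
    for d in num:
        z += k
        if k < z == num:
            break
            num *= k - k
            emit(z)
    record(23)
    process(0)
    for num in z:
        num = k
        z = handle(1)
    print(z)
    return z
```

Transformed code:
def step(z, k, num):
    emit(num)
    if z != z:
        return 21
    for d in num:
        z += k
        if k < z == num:
            break
    record(23)
    process(0)
    for num in z:
        num = k
        z = handle(1)
    print(z)
    return z

process(0)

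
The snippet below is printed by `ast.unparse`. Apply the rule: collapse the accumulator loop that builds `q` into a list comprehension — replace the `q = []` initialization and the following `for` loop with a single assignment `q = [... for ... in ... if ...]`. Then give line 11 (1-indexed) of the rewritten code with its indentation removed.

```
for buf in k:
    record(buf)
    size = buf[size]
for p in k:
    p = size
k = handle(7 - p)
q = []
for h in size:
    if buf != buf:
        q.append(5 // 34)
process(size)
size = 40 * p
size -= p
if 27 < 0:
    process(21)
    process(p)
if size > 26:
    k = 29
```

if 27 < 0:

Transformed code:
for buf in k:
    record(buf)
    size = buf[size]
for p in k:
    p = size
k = handle(7 - p)
q = [5 // 34 for h in size if buf != buf]
process(size)
size = 40 * p
size -= p
if 27 < 0:
    process(21)
    process(p)
if size > 26:
    k = 29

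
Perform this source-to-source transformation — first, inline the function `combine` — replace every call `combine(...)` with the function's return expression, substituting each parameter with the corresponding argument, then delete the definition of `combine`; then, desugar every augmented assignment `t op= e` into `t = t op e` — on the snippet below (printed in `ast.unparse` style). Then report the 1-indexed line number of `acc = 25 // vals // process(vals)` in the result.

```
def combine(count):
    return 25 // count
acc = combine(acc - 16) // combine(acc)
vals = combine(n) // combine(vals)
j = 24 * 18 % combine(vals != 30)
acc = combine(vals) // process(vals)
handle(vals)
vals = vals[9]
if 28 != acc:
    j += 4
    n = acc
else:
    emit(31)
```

Transformed code:
acc = 25 // (acc - 16) // (25 // acc)
vals = 25 // n // (25 // vals)
j = 24 * 18 % (25 // (vals != 30))
acc = 25 // vals // process(vals)
handle(vals)
vals = vals[9]
if 28 != acc:
    j = j + 4
    n = acc
else:
    emit(31)

4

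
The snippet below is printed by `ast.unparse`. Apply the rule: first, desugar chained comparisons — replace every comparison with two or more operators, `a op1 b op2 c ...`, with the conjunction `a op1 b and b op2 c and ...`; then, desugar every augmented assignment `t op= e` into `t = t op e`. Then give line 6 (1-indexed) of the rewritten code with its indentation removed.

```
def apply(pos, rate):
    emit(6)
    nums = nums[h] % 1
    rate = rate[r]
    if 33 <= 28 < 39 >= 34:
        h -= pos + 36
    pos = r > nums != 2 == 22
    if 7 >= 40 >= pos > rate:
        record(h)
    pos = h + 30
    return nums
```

h = h - (pos + 36)

Transformed code:
def apply(pos, rate):
    emit(6)
    nums = nums[h] % 1
    rate = rate[r]
    if 33 <= 28 and 28 < 39 and (39 >= 34):
        h = h - (pos + 36)
    pos = r > nums and nums != 2 and (2 == 22)
    if 7 >= 40 and 40 >= pos and (pos > rate):
        record(h)
    pos = h + 30
    return nums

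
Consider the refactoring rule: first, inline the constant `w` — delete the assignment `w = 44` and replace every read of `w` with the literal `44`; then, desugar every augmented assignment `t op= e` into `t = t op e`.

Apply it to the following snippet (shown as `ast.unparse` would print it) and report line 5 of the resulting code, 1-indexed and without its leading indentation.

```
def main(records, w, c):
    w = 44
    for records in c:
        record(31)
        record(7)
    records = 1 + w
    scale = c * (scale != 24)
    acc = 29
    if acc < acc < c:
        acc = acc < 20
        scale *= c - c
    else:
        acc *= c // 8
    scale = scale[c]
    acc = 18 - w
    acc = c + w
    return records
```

Transformed code:
def main(records, w, c):
    for records in c:
        record(31)
        record(7)
    records = 1 + 44
    scale = c * (scale != 24)
    acc = 29
    if acc < acc < c:
        acc = acc < 20
        scale = scale * (c - c)
    else:
        acc = acc * (c // 8)
    scale = scale[c]
    acc = 18 - 44
    acc = c + 44
    return records

records = 1 + 44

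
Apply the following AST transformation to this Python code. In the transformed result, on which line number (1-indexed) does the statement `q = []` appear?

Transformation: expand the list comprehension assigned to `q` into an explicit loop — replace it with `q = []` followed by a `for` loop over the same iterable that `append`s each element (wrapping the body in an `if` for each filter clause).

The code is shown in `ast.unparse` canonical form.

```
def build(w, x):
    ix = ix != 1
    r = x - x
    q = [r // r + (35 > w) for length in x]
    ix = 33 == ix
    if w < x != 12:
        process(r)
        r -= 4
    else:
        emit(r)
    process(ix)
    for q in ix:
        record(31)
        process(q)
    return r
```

Transformed code:
def build(w, x):
    ix = ix != 1
    r = x - x
    q = []
    for length in x:
        q.append(r // r + (35 > w))
    ix = 33 == ix
    if w < x != 12:
        process(r)
        r -= 4
    else:
        emit(r)
    process(ix)
    for q in ix:
        record(31)
        process(q)
    return r

4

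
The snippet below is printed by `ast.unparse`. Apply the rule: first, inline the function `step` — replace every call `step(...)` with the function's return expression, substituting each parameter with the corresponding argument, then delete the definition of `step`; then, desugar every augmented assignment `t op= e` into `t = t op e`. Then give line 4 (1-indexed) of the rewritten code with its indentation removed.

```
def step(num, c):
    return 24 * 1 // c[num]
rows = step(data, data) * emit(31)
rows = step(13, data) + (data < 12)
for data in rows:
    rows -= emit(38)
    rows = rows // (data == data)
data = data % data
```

rows = rows - emit(38)

Transformed code:
rows = 24 * 1 // data[data] * emit(31)
rows = 24 * 1 // data[13] + (data < 12)
for data in rows:
    rows = rows - emit(38)
    rows = rows // (data == data)
data = data % data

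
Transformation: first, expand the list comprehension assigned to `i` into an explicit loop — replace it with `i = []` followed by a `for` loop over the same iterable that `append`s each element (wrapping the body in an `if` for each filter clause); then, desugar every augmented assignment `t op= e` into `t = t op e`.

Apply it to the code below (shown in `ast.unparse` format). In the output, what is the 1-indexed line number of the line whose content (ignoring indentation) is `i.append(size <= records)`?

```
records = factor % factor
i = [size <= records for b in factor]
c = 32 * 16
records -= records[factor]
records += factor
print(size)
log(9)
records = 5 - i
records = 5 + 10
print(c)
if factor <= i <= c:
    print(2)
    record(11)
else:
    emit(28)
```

4

Transformed code:
records = factor % factor
i = []
for b in factor:
    i.append(size <= records)
c = 32 * 16
records = records - records[factor]
records = records + factor
print(size)
log(9)
records = 5 - i
records = 5 + 10
print(c)
if factor <= i <= c:
    print(2)
    record(11)
else:
    emit(28)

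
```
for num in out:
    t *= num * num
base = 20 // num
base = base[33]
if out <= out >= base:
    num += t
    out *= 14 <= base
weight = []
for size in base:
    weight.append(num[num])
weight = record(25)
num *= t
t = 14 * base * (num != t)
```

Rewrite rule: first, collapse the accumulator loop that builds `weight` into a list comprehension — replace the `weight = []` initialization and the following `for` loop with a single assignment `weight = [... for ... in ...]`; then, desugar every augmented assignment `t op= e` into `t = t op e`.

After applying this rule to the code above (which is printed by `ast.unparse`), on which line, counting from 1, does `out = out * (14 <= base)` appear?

Transformed code:
for num in out:
    t = t * (num * num)
base = 20 // num
base = base[33]
if out <= out >= base:
    num = num + t
    out = out * (14 <= base)
weight = [num[num] for size in base]
weight = record(25)
num = num * t
t = 14 * base * (num != t)

7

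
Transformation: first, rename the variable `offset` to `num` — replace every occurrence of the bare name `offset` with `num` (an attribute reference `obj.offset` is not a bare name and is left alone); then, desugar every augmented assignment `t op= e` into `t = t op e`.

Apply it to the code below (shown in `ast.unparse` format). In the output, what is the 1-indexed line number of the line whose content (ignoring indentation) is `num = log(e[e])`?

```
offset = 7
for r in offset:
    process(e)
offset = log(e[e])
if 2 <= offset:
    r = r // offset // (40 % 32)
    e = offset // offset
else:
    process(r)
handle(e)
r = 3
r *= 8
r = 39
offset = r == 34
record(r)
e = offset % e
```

Transformed code:
num = 7
for r in num:
    process(e)
num = log(e[e])
if 2 <= num:
    r = r // num // (40 % 32)
    e = num // num
else:
    process(r)
handle(e)
r = 3
r = r * 8
r = 39
num = r == 34
record(r)
e = num % e

4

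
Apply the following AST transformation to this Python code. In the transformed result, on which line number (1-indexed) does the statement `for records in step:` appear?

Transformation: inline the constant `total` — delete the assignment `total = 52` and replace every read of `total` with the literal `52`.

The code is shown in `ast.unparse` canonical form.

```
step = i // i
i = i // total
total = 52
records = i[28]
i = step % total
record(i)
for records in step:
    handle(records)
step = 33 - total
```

6

Transformed code:
step = i // i
i = i // 52
records = i[28]
i = step % 52
record(i)
for records in step:
    handle(records)
step = 33 - 52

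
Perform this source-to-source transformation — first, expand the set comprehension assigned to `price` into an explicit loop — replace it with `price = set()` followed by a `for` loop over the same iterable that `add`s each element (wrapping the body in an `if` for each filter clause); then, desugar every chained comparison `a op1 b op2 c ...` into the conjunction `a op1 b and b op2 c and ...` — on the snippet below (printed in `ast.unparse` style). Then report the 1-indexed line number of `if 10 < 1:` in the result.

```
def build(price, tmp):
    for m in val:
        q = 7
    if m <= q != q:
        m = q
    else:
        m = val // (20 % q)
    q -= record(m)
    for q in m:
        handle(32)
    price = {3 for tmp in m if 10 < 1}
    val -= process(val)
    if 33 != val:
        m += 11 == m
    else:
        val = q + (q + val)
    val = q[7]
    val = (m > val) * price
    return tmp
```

13

Transformed code:
def build(price, tmp):
    for m in val:
        q = 7
    if m <= q and q != q:
        m = q
    else:
        m = val // (20 % q)
    q -= record(m)
    for q in m:
        handle(32)
    price = set()
    for tmp in m:
        if 10 < 1:
            price.add(3)
    val -= process(val)
    if 33 != val:
        m += 11 == m
    else:
        val = q + (q + val)
    val = q[7]
    val = (m > val) * price
    return tmp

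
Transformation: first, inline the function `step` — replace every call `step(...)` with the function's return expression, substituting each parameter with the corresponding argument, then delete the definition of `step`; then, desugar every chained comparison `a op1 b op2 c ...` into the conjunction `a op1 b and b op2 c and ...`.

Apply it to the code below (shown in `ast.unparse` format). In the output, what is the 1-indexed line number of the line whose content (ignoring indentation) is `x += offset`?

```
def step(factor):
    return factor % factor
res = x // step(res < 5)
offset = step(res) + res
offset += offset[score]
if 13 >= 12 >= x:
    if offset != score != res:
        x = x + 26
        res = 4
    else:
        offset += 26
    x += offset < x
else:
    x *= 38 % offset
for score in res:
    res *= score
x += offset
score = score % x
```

15

Transformed code:
res = x // ((res < 5) % (res < 5))
offset = res % res + res
offset += offset[score]
if 13 >= 12 and 12 >= x:
    if offset != score and score != res:
        x = x + 26
        res = 4
    else:
        offset += 26
    x += offset < x
else:
    x *= 38 % offset
for score in res:
    res *= score
x += offset
score = score % x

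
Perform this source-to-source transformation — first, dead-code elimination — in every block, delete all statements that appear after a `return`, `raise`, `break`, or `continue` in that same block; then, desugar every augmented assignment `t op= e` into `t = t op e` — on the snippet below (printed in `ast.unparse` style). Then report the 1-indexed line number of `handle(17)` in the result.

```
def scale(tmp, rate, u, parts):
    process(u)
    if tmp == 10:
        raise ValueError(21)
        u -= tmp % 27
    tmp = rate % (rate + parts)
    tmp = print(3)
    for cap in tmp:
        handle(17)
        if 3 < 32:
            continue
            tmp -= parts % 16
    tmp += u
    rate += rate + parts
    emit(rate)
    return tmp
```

8

Transformed code:
def scale(tmp, rate, u, parts):
    process(u)
    if tmp == 10:
        raise ValueError(21)
    tmp = rate % (rate + parts)
    tmp = print(3)
    for cap in tmp:
        handle(17)
        if 3 < 32:
            continue
    tmp = tmp + u
    rate = rate + (rate + parts)
    emit(rate)
    return tmp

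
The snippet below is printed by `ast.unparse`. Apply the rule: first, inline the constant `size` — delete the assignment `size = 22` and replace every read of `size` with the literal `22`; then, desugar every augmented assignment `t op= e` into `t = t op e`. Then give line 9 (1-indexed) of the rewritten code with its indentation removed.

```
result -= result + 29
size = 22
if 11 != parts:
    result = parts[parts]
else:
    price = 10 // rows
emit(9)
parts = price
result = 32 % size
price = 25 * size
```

price = 25 * 22

Transformed code:
result = result - (result + 29)
if 11 != parts:
    result = parts[parts]
else:
    price = 10 // rows
emit(9)
parts = price
result = 32 % 22
price = 25 * 22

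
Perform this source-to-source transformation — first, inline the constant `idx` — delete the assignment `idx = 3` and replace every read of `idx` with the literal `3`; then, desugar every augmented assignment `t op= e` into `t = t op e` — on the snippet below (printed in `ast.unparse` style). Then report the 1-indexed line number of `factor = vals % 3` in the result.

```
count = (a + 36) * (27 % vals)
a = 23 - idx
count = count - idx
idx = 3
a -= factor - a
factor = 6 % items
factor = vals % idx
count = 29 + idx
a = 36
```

6

Transformed code:
count = (a + 36) * (27 % vals)
a = 23 - 3
count = count - 3
a = a - (factor - a)
factor = 6 % items
factor = vals % 3
count = 29 + 3
a = 36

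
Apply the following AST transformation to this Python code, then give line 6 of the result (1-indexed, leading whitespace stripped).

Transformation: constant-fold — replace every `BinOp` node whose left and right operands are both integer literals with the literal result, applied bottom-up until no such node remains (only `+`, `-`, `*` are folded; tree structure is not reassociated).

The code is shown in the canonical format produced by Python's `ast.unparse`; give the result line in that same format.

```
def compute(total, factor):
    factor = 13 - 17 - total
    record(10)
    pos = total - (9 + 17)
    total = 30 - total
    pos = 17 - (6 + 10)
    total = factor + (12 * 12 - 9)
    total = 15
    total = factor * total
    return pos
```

pos = 1

Transformed code:
def compute(total, factor):
    factor = -4 - total
    record(10)
    pos = total - 26
    total = 30 - total
    pos = 1
    total = factor + 135
    total = 15
    total = factor * total
    return pos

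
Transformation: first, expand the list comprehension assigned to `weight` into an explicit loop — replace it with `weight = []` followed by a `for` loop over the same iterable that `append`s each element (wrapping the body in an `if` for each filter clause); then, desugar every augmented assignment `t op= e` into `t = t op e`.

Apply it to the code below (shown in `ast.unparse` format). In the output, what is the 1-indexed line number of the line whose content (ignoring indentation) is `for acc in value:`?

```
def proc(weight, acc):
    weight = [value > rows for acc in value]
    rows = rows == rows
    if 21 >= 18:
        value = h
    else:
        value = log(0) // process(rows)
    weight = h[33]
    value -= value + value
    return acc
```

Transformed code:
def proc(weight, acc):
    weight = []
    for acc in value:
        weight.append(value > rows)
    rows = rows == rows
    if 21 >= 18:
        value = h
    else:
        value = log(0) // process(rows)
    weight = h[33]
    value = value - (value + value)
    return acc

3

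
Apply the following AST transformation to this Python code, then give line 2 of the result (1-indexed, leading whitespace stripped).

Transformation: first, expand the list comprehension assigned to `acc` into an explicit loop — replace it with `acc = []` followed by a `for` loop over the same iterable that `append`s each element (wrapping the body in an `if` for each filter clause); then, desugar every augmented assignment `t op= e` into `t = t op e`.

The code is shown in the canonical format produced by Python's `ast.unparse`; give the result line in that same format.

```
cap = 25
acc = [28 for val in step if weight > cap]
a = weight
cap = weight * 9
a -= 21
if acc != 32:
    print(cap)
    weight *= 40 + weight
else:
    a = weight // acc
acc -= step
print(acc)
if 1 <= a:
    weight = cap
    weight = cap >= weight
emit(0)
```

Transformed code:
cap = 25
acc = []
for val in step:
    if weight > cap:
        acc.append(28)
a = weight
cap = weight * 9
a = a - 21
if acc != 32:
    print(cap)
    weight = weight * (40 + weight)
else:
    a = weight // acc
acc = acc - step
print(acc)
if 1 <= a:
    weight = cap
    weight = cap >= weight
emit(0)

acc = []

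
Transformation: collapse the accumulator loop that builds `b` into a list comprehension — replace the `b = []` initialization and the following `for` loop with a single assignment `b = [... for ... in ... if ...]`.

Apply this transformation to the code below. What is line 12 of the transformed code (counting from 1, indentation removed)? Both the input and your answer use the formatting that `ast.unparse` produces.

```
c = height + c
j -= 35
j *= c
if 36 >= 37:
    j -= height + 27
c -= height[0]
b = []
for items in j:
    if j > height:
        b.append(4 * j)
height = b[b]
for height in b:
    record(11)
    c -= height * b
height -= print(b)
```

Transformed code:
c = height + c
j -= 35
j *= c
if 36 >= 37:
    j -= height + 27
c -= height[0]
b = [4 * j for items in j if j > height]
height = b[b]
for height in b:
    record(11)
    c -= height * b
height -= print(b)

height -= print(b)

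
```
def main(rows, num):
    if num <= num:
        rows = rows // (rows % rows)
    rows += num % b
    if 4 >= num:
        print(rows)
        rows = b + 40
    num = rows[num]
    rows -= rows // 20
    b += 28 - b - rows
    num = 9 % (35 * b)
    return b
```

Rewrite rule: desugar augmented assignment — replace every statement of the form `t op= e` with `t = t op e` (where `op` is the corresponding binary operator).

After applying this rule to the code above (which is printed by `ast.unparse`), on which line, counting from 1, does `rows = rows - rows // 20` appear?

Transformed code:
def main(rows, num):
    if num <= num:
        rows = rows // (rows % rows)
    rows = rows + num % b
    if 4 >= num:
        print(rows)
        rows = b + 40
    num = rows[num]
    rows = rows - rows // 20
    b = b + (28 - b - rows)
    num = 9 % (35 * b)
    return b

9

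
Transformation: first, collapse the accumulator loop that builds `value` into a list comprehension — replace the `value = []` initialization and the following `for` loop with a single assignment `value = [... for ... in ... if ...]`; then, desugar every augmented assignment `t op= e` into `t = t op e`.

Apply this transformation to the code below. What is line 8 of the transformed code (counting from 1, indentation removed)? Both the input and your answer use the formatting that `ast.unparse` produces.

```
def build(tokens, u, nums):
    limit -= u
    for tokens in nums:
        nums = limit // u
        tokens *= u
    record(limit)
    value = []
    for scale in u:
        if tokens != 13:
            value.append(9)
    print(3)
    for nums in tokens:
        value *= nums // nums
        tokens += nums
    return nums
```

print(3)

Transformed code:
def build(tokens, u, nums):
    limit = limit - u
    for tokens in nums:
        nums = limit // u
        tokens = tokens * u
    record(limit)
    value = [9 for scale in u if tokens != 13]
    print(3)
    for nums in tokens:
        value = value * (nums // nums)
        tokens = tokens + nums
    return nums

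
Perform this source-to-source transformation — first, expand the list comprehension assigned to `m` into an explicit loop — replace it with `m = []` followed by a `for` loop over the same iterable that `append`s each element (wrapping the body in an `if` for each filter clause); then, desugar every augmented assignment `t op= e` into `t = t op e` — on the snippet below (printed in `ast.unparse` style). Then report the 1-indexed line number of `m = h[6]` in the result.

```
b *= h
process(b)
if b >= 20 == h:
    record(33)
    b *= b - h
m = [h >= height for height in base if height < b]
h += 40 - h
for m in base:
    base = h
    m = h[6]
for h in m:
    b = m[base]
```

Transformed code:
b = b * h
process(b)
if b >= 20 == h:
    record(33)
    b = b * (b - h)
m = []
for height in base:
    if height < b:
        m.append(h >= height)
h = h + (40 - h)
for m in base:
    base = h
    m = h[6]
for h in m:
    b = m[base]

13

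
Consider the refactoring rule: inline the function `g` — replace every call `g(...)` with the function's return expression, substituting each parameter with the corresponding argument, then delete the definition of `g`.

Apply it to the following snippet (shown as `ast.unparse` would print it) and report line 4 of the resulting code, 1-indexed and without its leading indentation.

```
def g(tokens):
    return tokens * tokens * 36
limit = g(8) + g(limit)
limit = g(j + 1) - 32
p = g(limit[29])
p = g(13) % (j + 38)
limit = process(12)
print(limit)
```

Transformed code:
limit = 8 * 8 * 36 + limit * limit * 36
limit = (j + 1) * (j + 1) * 36 - 32
p = limit[29] * limit[29] * 36
p = 13 * 13 * 36 % (j + 38)
limit = process(12)
print(limit)

p = 13 * 13 * 36 % (j + 38)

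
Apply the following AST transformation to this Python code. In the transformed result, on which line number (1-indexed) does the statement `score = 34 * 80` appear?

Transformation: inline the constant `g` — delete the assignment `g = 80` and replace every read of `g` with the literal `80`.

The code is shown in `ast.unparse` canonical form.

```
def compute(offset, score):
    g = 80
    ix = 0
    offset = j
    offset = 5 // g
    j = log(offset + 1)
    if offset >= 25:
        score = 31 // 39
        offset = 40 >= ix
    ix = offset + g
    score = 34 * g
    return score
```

10

Transformed code:
def compute(offset, score):
    ix = 0
    offset = j
    offset = 5 // 80
    j = log(offset + 1)
    if offset >= 25:
        score = 31 // 39
        offset = 40 >= ix
    ix = offset + 80
    score = 34 * 80
    return score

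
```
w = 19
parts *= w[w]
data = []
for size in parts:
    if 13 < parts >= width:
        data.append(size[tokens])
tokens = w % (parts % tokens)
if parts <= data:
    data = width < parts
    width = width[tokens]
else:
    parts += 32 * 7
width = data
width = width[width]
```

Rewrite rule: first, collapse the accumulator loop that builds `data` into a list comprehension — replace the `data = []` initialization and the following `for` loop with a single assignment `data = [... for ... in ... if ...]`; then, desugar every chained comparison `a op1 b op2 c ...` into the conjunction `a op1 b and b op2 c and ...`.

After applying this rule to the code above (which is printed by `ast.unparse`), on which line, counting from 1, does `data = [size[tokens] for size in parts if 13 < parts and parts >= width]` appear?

3

Transformed code:
w = 19
parts *= w[w]
data = [size[tokens] for size in parts if 13 < parts and parts >= width]
tokens = w % (parts % tokens)
if parts <= data:
    data = width < parts
    width = width[tokens]
else:
    parts += 32 * 7
width = data
width = width[width]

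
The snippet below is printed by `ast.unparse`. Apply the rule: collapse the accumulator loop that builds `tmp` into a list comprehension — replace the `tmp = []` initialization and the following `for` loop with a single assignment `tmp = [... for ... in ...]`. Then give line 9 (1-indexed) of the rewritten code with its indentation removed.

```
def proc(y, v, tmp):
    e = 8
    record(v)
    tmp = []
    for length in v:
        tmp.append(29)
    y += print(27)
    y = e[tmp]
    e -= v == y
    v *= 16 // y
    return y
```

return y

Transformed code:
def proc(y, v, tmp):
    e = 8
    record(v)
    tmp = [29 for length in v]
    y += print(27)
    y = e[tmp]
    e -= v == y
    v *= 16 // y
    return y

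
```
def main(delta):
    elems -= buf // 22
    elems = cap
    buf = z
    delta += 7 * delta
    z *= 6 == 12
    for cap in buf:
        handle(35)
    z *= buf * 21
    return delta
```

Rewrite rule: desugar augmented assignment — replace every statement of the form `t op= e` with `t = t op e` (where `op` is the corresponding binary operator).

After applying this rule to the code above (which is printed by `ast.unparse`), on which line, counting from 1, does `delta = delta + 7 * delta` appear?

5

Transformed code:
def main(delta):
    elems = elems - buf // 22
    elems = cap
    buf = z
    delta = delta + 7 * delta
    z = z * (6 == 12)
    for cap in buf:
        handle(35)
    z = z * (buf * 21)
    return delta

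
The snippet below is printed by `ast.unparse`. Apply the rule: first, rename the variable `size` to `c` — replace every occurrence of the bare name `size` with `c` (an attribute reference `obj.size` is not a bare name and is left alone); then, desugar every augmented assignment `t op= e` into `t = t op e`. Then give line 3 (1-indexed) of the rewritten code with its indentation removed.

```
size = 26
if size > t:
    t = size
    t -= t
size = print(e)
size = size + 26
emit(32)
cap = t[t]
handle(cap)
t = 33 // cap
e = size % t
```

t = c

Transformed code:
c = 26
if c > t:
    t = c
    t = t - t
c = print(e)
c = c + 26
emit(32)
cap = t[t]
handle(cap)
t = 33 // cap
e = c % t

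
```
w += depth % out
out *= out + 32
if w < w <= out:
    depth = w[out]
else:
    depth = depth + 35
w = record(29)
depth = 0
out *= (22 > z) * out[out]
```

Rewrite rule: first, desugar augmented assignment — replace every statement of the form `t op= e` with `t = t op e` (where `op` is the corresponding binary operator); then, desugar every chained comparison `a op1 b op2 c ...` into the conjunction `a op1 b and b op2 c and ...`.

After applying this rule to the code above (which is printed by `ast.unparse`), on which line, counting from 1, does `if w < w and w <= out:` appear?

3

Transformed code:
w = w + depth % out
out = out * (out + 32)
if w < w and w <= out:
    depth = w[out]
else:
    depth = depth + 35
w = record(29)
depth = 0
out = out * ((22 > z) * out[out])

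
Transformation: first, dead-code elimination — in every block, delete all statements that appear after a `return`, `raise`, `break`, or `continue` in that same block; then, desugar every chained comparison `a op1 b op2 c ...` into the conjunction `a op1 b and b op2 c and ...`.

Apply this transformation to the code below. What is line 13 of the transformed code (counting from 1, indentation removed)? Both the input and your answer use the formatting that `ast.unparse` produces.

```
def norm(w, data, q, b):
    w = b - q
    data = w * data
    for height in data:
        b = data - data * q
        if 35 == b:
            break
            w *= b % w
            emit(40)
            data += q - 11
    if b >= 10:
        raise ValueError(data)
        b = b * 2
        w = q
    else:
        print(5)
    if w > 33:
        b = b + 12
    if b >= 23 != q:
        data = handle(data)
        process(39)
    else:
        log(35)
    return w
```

Transformed code:
def norm(w, data, q, b):
    w = b - q
    data = w * data
    for height in data:
        b = data - data * q
        if 35 == b:
            break
    if b >= 10:
        raise ValueError(data)
    else:
        print(5)
    if w > 33:
        b = b + 12
    if b >= 23 and 23 != q:
        data = handle(data)
        process(39)
    else:
        log(35)
    return w

b = b + 12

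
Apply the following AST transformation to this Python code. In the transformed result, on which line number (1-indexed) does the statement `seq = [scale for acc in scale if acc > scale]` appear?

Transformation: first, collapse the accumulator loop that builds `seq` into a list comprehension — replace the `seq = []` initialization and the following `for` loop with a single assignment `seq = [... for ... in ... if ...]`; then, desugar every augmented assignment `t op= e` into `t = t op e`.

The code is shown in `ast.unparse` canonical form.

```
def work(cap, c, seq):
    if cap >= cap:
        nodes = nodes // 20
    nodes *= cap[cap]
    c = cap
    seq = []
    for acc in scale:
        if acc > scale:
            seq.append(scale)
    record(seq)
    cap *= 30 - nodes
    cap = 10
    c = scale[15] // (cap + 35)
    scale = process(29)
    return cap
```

6

Transformed code:
def work(cap, c, seq):
    if cap >= cap:
        nodes = nodes // 20
    nodes = nodes * cap[cap]
    c = cap
    seq = [scale for acc in scale if acc > scale]
    record(seq)
    cap = cap * (30 - nodes)
    cap = 10
    c = scale[15] // (cap + 35)
    scale = process(29)
    return cap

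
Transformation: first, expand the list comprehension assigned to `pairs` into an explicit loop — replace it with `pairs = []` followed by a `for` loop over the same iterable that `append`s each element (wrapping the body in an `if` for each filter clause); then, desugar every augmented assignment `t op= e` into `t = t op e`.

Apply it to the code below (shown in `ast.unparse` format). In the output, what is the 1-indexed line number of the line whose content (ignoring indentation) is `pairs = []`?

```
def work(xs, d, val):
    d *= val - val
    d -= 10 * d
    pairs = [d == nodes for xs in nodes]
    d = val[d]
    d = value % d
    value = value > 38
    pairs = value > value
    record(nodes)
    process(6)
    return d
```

Transformed code:
def work(xs, d, val):
    d = d * (val - val)
    d = d - 10 * d
    pairs = []
    for xs in nodes:
        pairs.append(d == nodes)
    d = val[d]
    d = value % d
    value = value > 38
    pairs = value > value
    record(nodes)
    process(6)
    return d

4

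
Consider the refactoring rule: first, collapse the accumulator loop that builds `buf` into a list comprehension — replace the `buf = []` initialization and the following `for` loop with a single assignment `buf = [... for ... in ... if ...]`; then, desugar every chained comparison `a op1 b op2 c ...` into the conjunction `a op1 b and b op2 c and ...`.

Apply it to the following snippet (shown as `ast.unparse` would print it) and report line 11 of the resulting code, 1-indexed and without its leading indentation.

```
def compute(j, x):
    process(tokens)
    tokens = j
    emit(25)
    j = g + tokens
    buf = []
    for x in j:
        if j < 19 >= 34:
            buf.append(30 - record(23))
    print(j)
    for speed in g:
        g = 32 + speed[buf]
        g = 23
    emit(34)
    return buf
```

emit(34)

Transformed code:
def compute(j, x):
    process(tokens)
    tokens = j
    emit(25)
    j = g + tokens
    buf = [30 - record(23) for x in j if j < 19 and 19 >= 34]
    print(j)
    for speed in g:
        g = 32 + speed[buf]
        g = 23
    emit(34)
    return buf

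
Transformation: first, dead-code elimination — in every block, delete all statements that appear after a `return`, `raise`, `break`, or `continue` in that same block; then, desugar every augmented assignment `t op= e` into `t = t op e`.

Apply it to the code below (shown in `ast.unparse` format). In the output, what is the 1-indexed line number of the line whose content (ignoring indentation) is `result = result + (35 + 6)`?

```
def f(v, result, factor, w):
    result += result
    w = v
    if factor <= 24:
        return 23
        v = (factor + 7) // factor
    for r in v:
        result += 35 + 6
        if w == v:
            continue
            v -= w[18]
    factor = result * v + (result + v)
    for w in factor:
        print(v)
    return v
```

7

Transformed code:
def f(v, result, factor, w):
    result = result + result
    w = v
    if factor <= 24:
        return 23
    for r in v:
        result = result + (35 + 6)
        if w == v:
            continue
    factor = result * v + (result + v)
    for w in factor:
        print(v)
    return v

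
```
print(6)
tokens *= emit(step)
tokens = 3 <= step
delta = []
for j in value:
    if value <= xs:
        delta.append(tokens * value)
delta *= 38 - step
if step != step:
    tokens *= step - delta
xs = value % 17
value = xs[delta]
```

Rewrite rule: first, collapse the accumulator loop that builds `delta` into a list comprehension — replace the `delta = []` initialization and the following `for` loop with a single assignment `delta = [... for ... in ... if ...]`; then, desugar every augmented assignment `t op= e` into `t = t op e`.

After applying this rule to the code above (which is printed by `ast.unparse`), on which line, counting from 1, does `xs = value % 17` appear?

8

Transformed code:
print(6)
tokens = tokens * emit(step)
tokens = 3 <= step
delta = [tokens * value for j in value if value <= xs]
delta = delta * (38 - step)
if step != step:
    tokens = tokens * (step - delta)
xs = value % 17
value = xs[delta]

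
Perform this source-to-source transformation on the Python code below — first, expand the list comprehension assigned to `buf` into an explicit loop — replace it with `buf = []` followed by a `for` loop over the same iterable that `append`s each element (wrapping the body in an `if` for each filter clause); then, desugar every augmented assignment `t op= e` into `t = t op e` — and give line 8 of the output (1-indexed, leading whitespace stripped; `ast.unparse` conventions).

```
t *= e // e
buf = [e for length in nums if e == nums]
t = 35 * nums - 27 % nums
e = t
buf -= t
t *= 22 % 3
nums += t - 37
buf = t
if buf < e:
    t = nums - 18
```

Transformed code:
t = t * (e // e)
buf = []
for length in nums:
    if e == nums:
        buf.append(e)
t = 35 * nums - 27 % nums
e = t
buf = buf - t
t = t * (22 % 3)
nums = nums + (t - 37)
buf = t
if buf < e:
    t = nums - 18

buf = buf - t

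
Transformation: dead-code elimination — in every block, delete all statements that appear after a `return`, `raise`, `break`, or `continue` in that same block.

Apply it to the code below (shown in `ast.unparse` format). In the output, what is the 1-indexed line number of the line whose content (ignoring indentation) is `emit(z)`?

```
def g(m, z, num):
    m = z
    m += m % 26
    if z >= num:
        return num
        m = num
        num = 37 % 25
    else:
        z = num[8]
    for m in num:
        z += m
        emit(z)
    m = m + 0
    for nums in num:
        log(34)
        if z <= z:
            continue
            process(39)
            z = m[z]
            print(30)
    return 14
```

10

Transformed code:
def g(m, z, num):
    m = z
    m += m % 26
    if z >= num:
        return num
    else:
        z = num[8]
    for m in num:
        z += m
        emit(z)
    m = m + 0
    for nums in num:
        log(34)
        if z <= z:
            continue
    return 14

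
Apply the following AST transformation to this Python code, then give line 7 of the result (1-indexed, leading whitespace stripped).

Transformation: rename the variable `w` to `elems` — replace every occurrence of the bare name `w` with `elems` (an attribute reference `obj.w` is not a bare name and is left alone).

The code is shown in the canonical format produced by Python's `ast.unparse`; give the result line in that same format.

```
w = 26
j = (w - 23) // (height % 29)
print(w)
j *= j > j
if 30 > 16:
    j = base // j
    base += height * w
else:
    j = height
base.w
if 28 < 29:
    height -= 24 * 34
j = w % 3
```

Transformed code:
elems = 26
j = (elems - 23) // (height % 29)
print(elems)
j *= j > j
if 30 > 16:
    j = base // j
    base += height * elems
else:
    j = height
base.w
if 28 < 29:
    height -= 24 * 34
j = elems % 3

base += height * elems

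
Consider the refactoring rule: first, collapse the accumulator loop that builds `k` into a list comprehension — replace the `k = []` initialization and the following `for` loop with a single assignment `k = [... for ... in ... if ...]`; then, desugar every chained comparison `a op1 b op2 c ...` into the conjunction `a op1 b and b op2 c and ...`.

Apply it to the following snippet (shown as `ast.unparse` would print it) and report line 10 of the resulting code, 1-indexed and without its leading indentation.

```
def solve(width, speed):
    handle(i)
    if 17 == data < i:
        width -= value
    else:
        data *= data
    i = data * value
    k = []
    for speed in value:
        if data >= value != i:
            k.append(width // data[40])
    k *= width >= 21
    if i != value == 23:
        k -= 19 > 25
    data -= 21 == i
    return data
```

Transformed code:
def solve(width, speed):
    handle(i)
    if 17 == data and data < i:
        width -= value
    else:
        data *= data
    i = data * value
    k = [width // data[40] for speed in value if data >= value and value != i]
    k *= width >= 21
    if i != value and value == 23:
        k -= 19 > 25
    data -= 21 == i
    return data

if i != value and value == 23:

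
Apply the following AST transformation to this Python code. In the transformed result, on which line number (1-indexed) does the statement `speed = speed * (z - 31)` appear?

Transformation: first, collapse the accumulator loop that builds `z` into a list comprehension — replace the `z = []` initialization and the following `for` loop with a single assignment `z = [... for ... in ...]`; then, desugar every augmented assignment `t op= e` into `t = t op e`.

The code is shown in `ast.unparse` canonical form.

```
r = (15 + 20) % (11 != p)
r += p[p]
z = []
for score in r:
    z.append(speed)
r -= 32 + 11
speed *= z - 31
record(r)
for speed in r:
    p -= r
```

Transformed code:
r = (15 + 20) % (11 != p)
r = r + p[p]
z = [speed for score in r]
r = r - (32 + 11)
speed = speed * (z - 31)
record(r)
for speed in r:
    p = p - r

5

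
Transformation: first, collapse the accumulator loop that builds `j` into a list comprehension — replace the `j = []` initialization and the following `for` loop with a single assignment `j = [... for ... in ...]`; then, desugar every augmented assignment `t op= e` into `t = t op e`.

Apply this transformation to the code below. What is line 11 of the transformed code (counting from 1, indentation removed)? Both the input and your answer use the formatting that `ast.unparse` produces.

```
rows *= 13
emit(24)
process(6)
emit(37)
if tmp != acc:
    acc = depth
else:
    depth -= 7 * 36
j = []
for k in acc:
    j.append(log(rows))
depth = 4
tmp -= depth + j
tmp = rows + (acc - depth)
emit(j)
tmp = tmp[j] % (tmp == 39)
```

tmp = tmp - (depth + j)

Transformed code:
rows = rows * 13
emit(24)
process(6)
emit(37)
if tmp != acc:
    acc = depth
else:
    depth = depth - 7 * 36
j = [log(rows) for k in acc]
depth = 4
tmp = tmp - (depth + j)
tmp = rows + (acc - depth)
emit(j)
tmp = tmp[j] % (tmp == 39)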